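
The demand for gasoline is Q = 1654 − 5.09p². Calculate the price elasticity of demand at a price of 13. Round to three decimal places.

At p = 13, Q = 793.79.
dQ/dp = −2·5.09·p = −132.34.
Point elasticity E = (dQ/dp)·(p/Q) = -132.34 × 13/793.79 ≈ -2.167.
|E| > 1, so demand is elastic at this price.

-2.167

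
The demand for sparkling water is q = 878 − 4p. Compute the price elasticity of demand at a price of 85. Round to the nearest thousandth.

At p = 85, q = 538.
dq/dp = −4.
Point elasticity E = (dq/dp)·(p/q) = -4 × 85/538 ≈ -0.632.
|E| < 1, so demand is inelastic at this price.

-0.632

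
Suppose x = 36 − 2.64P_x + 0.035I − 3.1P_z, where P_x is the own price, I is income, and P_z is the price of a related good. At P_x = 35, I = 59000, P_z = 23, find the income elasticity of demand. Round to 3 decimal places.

1.066

First evaluate x: 36 − 2.64(35) + 0.035(59000) − 3.1(23) = 36 − 92.4 + 2065 − 71.3 = 1937.3.
∂x/∂I = +0.035, so E_I = 0.035·(59000/1937.3) ≈ 1.066.
E_I > 1: normal good (luxury).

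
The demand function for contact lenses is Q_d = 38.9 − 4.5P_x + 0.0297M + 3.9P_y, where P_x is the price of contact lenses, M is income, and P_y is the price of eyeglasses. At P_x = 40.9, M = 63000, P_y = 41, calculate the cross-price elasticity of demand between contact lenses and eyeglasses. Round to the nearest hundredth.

0.08

Q_d = 38.9 − 4.5(40.9) + 0.0297(63000) + 3.9(41) = 38.9 − 184.05 + 1871.1 + 159.9 = 1885.85.
∂Q_d/∂P_y = +3.9, so E_xy = 3.9·(41/1885.85) ≈ 0.08.
E_xy > 0: the goods are substitutes.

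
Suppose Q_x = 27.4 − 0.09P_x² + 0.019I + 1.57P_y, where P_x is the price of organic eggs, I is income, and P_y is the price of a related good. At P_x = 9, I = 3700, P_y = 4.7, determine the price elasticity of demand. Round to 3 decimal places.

Q_x = 27.4 − 0.09(9)² + 0.019(3700) + 1.57(4.7) = 27.4 − 7.29 + 70.3 + 7.379 = 97.789.
∂Q_x/∂P_x = −2·0.09·P_x = -1.62, so E_p = -1.62·(9/97.789) ≈ -0.149.
|E_p| < 1: demand is inelastic.

-0.149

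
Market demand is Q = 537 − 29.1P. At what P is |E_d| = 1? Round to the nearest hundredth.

For linear demand Q = a − bP, E = −bP/(a − bP). |E| = 1 ⇒ bP = a − bP ⇒ P = a/(2b).
P = 537/(2·29.1) ≈ 9.23.

9.23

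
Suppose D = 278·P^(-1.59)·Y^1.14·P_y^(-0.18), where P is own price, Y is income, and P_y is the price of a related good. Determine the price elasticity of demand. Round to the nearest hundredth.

For a Cobb–Douglas (constant-elasticity) form D = A·P^α·…, the elasticity with respect to P equals the exponent α at every point.
Here the exponent on P is -1.59, so the price elasticity of demand is -1.59.

-1.59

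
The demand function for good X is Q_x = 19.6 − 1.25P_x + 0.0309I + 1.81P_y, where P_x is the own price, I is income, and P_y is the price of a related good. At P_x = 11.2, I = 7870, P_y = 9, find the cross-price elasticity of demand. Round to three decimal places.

0.061

Q_x = 19.6 − 1.25(11.2) + 0.0309(7870) + 1.81(9) = 19.6 − 14 + 243.183 + 16.29 = 265.073.
∂Q_x/∂P_y = +1.81, so E_xy = 1.81·(9/265.073) ≈ 0.061.
E_xy > 0: the goods are substitutes.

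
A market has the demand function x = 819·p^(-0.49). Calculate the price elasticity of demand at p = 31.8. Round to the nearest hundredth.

For a Cobb–Douglas (constant-elasticity) form x = A·p^α·…, the elasticity with respect to p equals the exponent α at every point.
Here the exponent on p is -0.49, so the price elasticity of demand is -0.49.

-0.49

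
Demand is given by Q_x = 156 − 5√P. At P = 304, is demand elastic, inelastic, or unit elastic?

At P = 304, Q_x = 68.822.
dQ_x/dP = −5/(2√P) = −5/(2·17.4356).
Point elasticity E = (dQ_x/dP)·(P/Q_x) = -0.1434 × 304/68.822 ≈ -0.633.
|E| ≈ 0.633 < 1, so demand is inelastic.

inelastic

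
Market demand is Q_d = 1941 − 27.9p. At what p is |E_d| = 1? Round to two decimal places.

For linear demand Q_d = a − bp, E = −bp/(a − bp). |E| = 1 ⇒ bp = a − bp ⇒ p = a/(2b).
p = 1941/(2·27.9) ≈ 34.78.

34.78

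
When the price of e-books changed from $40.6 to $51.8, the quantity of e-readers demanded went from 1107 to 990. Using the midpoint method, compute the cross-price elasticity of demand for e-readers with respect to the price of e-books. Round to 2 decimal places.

-0.46

%ΔQ_x = (990 − 1107)/[(1107+990)/2] = -117/1048.5 ≈ -0.1116.
%ΔP_y = (51.8 − 40.6)/[(40.6+51.8)/2] ≈ 0.2424.
E_xy = -0.1116/0.2424 ≈ -0.46.
E_xy < 0, so e-readers and e-books are complements.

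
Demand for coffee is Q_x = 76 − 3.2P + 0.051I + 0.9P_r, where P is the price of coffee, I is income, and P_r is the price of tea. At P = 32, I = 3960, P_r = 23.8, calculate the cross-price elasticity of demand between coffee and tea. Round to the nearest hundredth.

First evaluate Q_x: 76 − 3.2(32) + 0.051(3960) + 0.9(23.8) = 76 − 102.4 + 201.96 + 21.42 = 196.98.
∂Q_x/∂P_r = +0.9, so E_xy = 0.9·(23.8/196.98) ≈ 0.11.
E_xy > 0: the goods are substitutes.

0.11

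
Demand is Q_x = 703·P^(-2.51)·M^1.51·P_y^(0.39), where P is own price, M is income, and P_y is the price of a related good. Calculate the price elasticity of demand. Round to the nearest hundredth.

For a Cobb–Douglas (constant-elasticity) form Q_x = A·P^α·…, the elasticity with respect to P equals the exponent α at every point.
Here the exponent on P is -2.51, so the price elasticity of demand is -2.51.

-2.51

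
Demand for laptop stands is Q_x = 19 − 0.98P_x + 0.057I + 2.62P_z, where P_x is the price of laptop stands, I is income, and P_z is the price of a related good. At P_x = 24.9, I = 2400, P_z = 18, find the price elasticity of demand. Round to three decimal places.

Evaluating quantity at (P_x, I, P_z) gives Q_x = 19 − 0.98(24.9) + 0.057(2400) + 2.62(18) = 19 − 24.402 + 136.8 + 47.16 = 178.558.
∂Q_x/∂P_x = −0.98, so E_p = (−0.98)·(24.9/178.558) ≈ -0.137.
|E_p| < 1: demand is inelastic.

-0.137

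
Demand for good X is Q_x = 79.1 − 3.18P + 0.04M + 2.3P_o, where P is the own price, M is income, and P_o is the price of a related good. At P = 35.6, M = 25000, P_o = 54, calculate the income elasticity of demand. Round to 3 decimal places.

First evaluate Q_x: 79.1 − 3.18(35.6) + 0.04(25000) + 2.3(54) = 79.1 − 113.208 + 1000 + 124.2 = 1090.092.
∂Q_x/∂M = +0.04, so E_I = 0.04·(25000/1090.092) ≈ 0.917.
E_I ∈ (0,1): normal good (necessity).

0.917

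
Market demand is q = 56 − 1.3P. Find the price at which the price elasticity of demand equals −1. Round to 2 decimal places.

For linear demand q = a − bP, E = −bP/(a − bP). |E| = 1 ⇒ bP = a − bP ⇒ P = a/(2b).
P = 56/(2·1.3) ≈ 21.54.

21.54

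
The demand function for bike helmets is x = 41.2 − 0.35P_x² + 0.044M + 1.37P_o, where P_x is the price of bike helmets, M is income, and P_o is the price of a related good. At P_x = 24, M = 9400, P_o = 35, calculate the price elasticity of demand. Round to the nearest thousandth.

At the given point, x = 41.2 − 0.35(24)² + 0.044(9400) + 1.37(35) = 41.2 − 201.6 + 413.6 + 47.95 = 301.15.
∂x/∂P_x = −2·0.35·P_x = -16.8, so E_p = -16.8·(24/301.15) ≈ -1.339.
|E_p| > 1: demand is elastic.

-1.339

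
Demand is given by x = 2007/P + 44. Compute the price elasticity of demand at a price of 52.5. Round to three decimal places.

-0.465

At P = 52.5, x = 82.2286.
dx/dP = −2007/P² = −0.7282.
Point elasticity E = (dx/dP)·(P/x) = -0.7282 × 52.5/82.2286 ≈ -0.465.
|E| < 1, so demand is inelastic at this price.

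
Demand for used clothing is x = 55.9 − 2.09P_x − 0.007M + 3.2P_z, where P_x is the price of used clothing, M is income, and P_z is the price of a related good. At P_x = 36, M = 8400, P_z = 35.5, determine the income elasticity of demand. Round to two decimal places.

-1.66

x = 55.9 − 2.09(36) − 0.007(8400) + 3.2(35.5) = 55.9 − 75.24 − 58.8 + 113.6 = 35.46.
∂x/∂M = −0.007, so E_I = -0.007·(8400/35.46) ≈ -1.66.
E_I < 0: inferior good.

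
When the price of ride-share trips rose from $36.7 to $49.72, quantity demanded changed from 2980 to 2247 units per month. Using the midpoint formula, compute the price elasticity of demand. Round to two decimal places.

%Δq = (2247 − 2980)/[(2980 + 2247)/2] = -733/2613.5 ≈ -0.2805.
%ΔP = (49.72 − 36.7)/[(36.7 + 49.72)/2] = 13.02/43.21 ≈ 0.3013.
Arc elasticity E = %Δq/%ΔP ≈ -0.2805/0.3013 ≈ -0.93.
|E| < 1: demand is inelastic over this range.

-0.93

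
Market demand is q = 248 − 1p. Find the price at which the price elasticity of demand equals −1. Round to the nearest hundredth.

For linear demand q = a − bp, E = −bp/(a − bp). |E| = 1 ⇒ bp = a − bp ⇒ p = a/(2b).
p = 248/(2·1) = 124.00.

124.00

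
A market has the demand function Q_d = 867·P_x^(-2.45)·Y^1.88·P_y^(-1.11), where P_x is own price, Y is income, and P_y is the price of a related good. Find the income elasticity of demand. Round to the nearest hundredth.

1.88

For a Cobb–Douglas (constant-elasticity) form Q_d = A·Y^α·…, the elasticity with respect to Y equals the exponent α at every point.
Here the exponent on Y is 1.88, so the income elasticity of demand is 1.88.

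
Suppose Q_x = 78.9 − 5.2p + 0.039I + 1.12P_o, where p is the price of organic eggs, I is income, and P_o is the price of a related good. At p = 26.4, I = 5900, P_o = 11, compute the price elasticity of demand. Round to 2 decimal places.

-0.75

First evaluate Q_x: 78.9 − 5.2(26.4) + 0.039(5900) + 1.12(11) = 78.9 − 137.28 + 230.1 + 12.32 = 184.04.
∂Q_x/∂p = −5.2, so E_p = (−5.2)·(26.4/184.04) ≈ -0.75.
|E_p| < 1: demand is inelastic.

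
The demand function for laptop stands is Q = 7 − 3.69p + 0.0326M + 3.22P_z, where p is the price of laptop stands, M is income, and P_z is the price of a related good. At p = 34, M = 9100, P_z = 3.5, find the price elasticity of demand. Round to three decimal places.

First evaluate Q: 7 − 3.69(34) + 0.0326(9100) + 3.22(3.5) = 7 − 125.46 + 296.66 + 11.27 = 189.47.
∂Q/∂p = −3.69, so E_p = (−3.69)·(34/189.47) ≈ -0.662.
|E_p| < 1: demand is inelastic.

-0.662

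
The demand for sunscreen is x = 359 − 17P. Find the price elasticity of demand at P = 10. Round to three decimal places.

At P = 10, x = 189.
dx/dP = −17.
Point elasticity E = (dx/dP)·(P/x) = -17 × 10/189 ≈ -0.899.
|E| < 1, so demand is inelastic at this price.

-0.899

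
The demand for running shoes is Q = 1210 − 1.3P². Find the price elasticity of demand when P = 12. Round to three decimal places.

At P = 12, Q = 1022.8.
dQ/dP = −2·1.3·P = −31.2.
Point elasticity E = (dQ/dP)·(P/Q) = -31.2 × 12/1022.8 ≈ -0.366.
|E| < 1, so demand is inelastic at this price.

-0.366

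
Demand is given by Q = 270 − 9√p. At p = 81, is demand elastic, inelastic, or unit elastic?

inelastic

At p = 81, Q = 189.
dQ/dp = −9/(2√p) = −9/(2·9).
Point elasticity E = (dQ/dp)·(p/Q) = -0.5 × 81/189 ≈ -0.214.
|E| ≈ 0.214 < 1, so demand is inelastic.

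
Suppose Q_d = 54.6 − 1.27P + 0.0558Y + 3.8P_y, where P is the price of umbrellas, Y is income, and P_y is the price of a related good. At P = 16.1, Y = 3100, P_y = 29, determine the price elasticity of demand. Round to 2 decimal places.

Q_d = 54.6 − 1.27(16.1) + 0.0558(3100) + 3.8(29) = 54.6 − 20.447 + 172.98 + 110.2 = 317.333.
∂Q_d/∂P = −1.27, so E_p = (−1.27)·(16.1/317.333) ≈ -0.06.
|E_p| < 1: demand is inelastic.

-0.06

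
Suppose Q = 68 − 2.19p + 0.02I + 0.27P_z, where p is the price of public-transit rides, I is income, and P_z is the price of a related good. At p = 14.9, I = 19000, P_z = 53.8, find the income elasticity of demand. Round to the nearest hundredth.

Q = 68 − 2.19(14.9) + 0.02(19000) + 0.27(53.8) = 68 − 32.631 + 380 + 14.526 = 429.895.
∂Q/∂I = +0.02, so E_I = 0.02·(19000/429.895) ≈ 0.88.
E_I ∈ (0,1): normal good (necessity).

0.88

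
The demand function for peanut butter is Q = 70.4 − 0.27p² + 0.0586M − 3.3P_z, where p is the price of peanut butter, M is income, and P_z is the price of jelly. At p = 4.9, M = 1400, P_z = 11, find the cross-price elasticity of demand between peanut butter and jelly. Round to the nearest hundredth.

Q = 70.4 − 0.27(4.9)² + 0.0586(1400) − 3.3(11) = 70.4 − 6.4827 + 82.04 − 36.3 = 109.6573.
∂Q/∂P_z = −3.3, so E_xy = -3.3·(11/109.6573) ≈ -0.33.
E_xy < 0: the goods are complements.

-0.33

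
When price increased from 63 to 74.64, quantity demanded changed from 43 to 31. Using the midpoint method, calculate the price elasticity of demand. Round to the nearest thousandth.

%Δq = (31 − 43)/[(43 + 31)/2] = -12/37 ≈ -0.3243.
%ΔP = (74.64 − 63)/[(63 + 74.64)/2] = 11.64/68.82 ≈ 0.1691.
Arc elasticity E = %Δq/%ΔP ≈ -0.3243/0.1691 ≈ -1.918.
|E| > 1: demand is elastic over this range.

-1.918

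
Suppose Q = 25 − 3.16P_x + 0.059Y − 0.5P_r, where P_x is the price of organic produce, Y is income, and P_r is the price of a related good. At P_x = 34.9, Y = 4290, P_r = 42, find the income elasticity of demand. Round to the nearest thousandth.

1.724

Evaluating quantity at (P_x, Y, P_r) gives Q = 25 − 3.16(34.9) + 0.059(4290) − 0.5(42) = 25 − 110.284 + 253.11 − 21 = 146.826.
∂Q/∂Y = +0.059, so E_I = 0.059·(4290/146.826) ≈ 1.724.
E_I > 1: normal good (luxury).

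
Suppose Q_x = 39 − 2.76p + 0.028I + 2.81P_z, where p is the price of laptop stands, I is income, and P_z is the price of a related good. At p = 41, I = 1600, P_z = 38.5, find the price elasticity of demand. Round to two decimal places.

-1.44

At the given point, Q_x = 39 − 2.76(41) + 0.028(1600) + 2.81(38.5) = 39 − 113.16 + 44.8 + 108.185 = 78.825.
∂Q_x/∂p = −2.76, so E_p = (−2.76)·(41/78.825) ≈ -1.44.
|E_p| > 1: demand is elastic.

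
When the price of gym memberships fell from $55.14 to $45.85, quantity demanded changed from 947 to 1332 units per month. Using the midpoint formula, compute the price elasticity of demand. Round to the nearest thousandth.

%ΔQ = (1332 − 947)/[(947 + 1332)/2] = 385/1139.5 ≈ 0.3379.
%ΔP = (45.85 − 55.14)/[(55.14 + 45.85)/2] = -9.29/50.495 ≈ -0.1840.
Arc elasticity E = %ΔQ/%ΔP ≈ 0.3379/-0.1840 ≈ -1.836.
|E| > 1: demand is elastic over this range.

-1.836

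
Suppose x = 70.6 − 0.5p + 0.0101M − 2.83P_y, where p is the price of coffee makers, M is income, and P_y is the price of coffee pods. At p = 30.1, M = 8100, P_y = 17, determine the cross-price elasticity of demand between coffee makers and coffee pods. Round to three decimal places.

Evaluating quantity at (p, M, P_y) gives x = 70.6 − 0.5(30.1) + 0.0101(8100) − 2.83(17) = 70.6 − 15.05 + 81.81 − 48.11 = 89.25.
∂x/∂P_y = −2.83, so E_xy = -2.83·(17/89.25) ≈ -0.539.
E_xy < 0: the goods are complements.

-0.539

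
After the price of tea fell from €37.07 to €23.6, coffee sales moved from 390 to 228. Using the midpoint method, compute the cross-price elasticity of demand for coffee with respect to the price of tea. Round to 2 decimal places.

%ΔQ_x = (228 − 390)/[(390+228)/2] = -162/309 ≈ -0.5243.
%ΔP_y = (23.6 − 37.07)/[(37.07+23.6)/2] ≈ -0.4440.
E_xy = -0.5243/-0.4440 ≈ 1.18.
E_xy > 0, so coffee and tea are substitutes.

1.18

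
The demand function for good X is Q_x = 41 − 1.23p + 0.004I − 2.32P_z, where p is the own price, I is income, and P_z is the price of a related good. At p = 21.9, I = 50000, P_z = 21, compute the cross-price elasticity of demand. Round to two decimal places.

-0.29

At the given point, Q_x = 41 − 1.23(21.9) + 0.004(50000) − 2.32(21) = 41 − 26.937 + 200 − 48.72 = 165.343.
∂Q_x/∂P_z = −2.32, so E_xy = -2.32·(21/165.343) ≈ -0.29.
E_xy < 0: the goods are complements.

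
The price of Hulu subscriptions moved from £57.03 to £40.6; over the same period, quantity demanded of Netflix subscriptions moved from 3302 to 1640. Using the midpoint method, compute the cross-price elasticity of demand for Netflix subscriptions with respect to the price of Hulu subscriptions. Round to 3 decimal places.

%ΔQ_x = (1640 − 3302)/[(3302+1640)/2] = -1662/2471 ≈ -0.6726.
%ΔP_y = (40.6 − 57.03)/[(57.03+40.6)/2] ≈ -0.3366.
E_xy = -0.6726/-0.3366 ≈ 1.998.
E_xy > 0, so Netflix subscriptions and Hulu subscriptions are substitutes.

1.998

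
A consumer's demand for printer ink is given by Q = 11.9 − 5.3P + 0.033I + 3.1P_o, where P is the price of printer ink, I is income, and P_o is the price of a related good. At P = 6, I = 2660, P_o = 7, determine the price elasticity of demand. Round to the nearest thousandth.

-0.355

At the given point, Q = 11.9 − 5.3(6) + 0.033(2660) + 3.1(7) = 11.9 − 31.8 + 87.78 + 21.7 = 89.58.
∂Q/∂P = −5.3, so E_p = (−5.3)·(6/89.58) ≈ -0.355.
|E_p| < 1: demand is inelastic.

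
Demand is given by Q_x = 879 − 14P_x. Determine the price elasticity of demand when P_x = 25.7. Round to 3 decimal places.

At P_x = 25.7, Q_x = 519.2.
dQ_x/dP_x = −14.
Point elasticity E = (dQ_x/dP_x)·(P_x/Q_x) = -14 × 25.7/519.2 ≈ -0.693.
|E| < 1, so demand is inelastic at this price.

-0.693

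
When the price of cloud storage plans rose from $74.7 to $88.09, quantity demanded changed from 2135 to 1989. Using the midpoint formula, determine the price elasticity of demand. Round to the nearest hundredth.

-0.43

%ΔQ = (1989 − 2135)/[(2135 + 1989)/2] = -146/2062 ≈ -0.0708.
%ΔP = (88.09 − 74.7)/[(74.7 + 88.09)/2] = 13.39/81.395 ≈ 0.1645.
Arc elasticity E = %ΔQ/%ΔP ≈ -0.0708/0.1645 ≈ -0.43.
|E| < 1: demand is inelastic over this range.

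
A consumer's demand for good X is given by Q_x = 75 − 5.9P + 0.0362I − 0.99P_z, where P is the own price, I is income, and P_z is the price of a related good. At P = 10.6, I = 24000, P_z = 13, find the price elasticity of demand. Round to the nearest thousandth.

-0.072

First evaluate Q_x: 75 − 5.9(10.6) + 0.0362(24000) − 0.99(13) = 75 − 62.54 + 868.8 − 12.87 = 868.39.
∂Q_x/∂P = −5.9, so E_p = (−5.9)·(10.6/868.39) ≈ -0.072.
|E_p| < 1: demand is inelastic.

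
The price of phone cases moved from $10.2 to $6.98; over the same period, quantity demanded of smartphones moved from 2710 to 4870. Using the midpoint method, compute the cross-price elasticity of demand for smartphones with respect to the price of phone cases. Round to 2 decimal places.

%ΔQ_x = (4870 − 2710)/[(2710+4870)/2] = 2160/3790 ≈ 0.5699.
%ΔP_y = (6.98 − 10.2)/[(10.2+6.98)/2] ≈ -0.3749.
E_xy = 0.5699/-0.3749 ≈ -1.52.
E_xy < 0, so smartphones and phone cases are complements.

-1.52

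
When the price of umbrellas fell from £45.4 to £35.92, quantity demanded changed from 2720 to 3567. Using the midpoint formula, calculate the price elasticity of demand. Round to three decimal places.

%Δq = (3567 − 2720)/[(2720 + 3567)/2] = 847/3143.5 ≈ 0.2694.
%Δp = (35.92 − 45.4)/[(45.4 + 35.92)/2] = -9.48/40.66 ≈ -0.2332.
Arc elasticity E = %Δq/%Δp ≈ 0.2694/-0.2332 ≈ -1.156.
|E| > 1: demand is elastic over this range.

-1.156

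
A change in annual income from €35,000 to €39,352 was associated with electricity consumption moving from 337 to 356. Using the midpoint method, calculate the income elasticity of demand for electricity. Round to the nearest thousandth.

0.468

%ΔQ = (356 − 337)/[(337+356)/2] = 19/346.5 ≈ 0.0548.
%ΔM = (39,352 − 35,000)/[(35,000+39,352)/2] = 4352/37176 ≈ 0.1171.
E_I = %ΔQ/%ΔM ≈ 0.468.
E_I ∈ (0,1): normal good (necessity).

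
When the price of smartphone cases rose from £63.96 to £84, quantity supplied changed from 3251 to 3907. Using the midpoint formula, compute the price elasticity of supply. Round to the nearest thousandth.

%ΔQ = (3907 − 3251)/[(3251 + 3907)/2] = 656/3579 ≈ 0.1833.
%ΔP = (84 − 63.96)/[(63.96 + 84)/2] = 20.04/73.98 ≈ 0.2709.
Arc elasticity E = %ΔQ/%ΔP ≈ 0.1833/0.2709 ≈ 0.677.
|E| < 1: supply is inelastic over this range.

0.677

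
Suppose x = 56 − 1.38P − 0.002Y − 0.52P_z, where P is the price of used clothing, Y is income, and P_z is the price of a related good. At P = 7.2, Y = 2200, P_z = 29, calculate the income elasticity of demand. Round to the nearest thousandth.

First evaluate x: 56 − 1.38(7.2) − 0.002(2200) − 0.52(29) = 56 − 9.936 − 4.4 − 15.08 = 26.584.
∂x/∂Y = −0.002, so E_I = -0.002·(2200/26.584) ≈ -0.166.
E_I < 0: inferior good.

-0.166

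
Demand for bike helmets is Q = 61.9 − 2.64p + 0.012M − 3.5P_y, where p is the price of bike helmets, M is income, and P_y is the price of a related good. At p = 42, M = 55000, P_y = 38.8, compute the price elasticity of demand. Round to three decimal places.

Q = 61.9 − 2.64(42) + 0.012(55000) − 3.5(38.8) = 61.9 − 110.88 + 660 − 135.8 = 475.22.
∂Q/∂p = −2.64, so E_p = (−2.64)·(42/475.22) ≈ -0.233.
|E_p| < 1: demand is inelastic.

-0.233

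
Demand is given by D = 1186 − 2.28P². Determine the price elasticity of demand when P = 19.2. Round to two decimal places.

-4.87

At P = 19.2, D = 345.5008.
dD/dP = −2·2.28·P = −87.552.
Point elasticity E = (dD/dP)·(P/D) = -87.552 × 19.2/345.5008 ≈ -4.87.
|E| > 1, so demand is elastic at this price.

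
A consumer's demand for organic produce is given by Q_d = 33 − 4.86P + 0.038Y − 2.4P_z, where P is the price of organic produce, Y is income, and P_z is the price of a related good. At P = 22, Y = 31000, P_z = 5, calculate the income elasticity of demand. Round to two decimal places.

1.08

Evaluating quantity at (P, Y, P_z) gives Q_d = 33 − 4.86(22) + 0.038(31000) − 2.4(5) = 33 − 106.92 + 1178 − 12 = 1092.08.
∂Q_d/∂Y = +0.038, so E_I = 0.038·(31000/1092.08) ≈ 1.08.
E_I > 1: normal good (luxury).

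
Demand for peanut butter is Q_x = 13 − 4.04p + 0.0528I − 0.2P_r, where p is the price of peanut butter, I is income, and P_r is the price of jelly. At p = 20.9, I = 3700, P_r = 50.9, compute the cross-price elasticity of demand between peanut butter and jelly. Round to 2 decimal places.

At the given point, Q_x = 13 − 4.04(20.9) + 0.0528(3700) − 0.2(50.9) = 13 − 84.436 + 195.36 − 10.18 = 113.744.
∂Q_x/∂P_r = −0.2, so E_xy = -0.2·(50.9/113.744) ≈ -0.09.
E_xy < 0: the goods are complements.

-0.09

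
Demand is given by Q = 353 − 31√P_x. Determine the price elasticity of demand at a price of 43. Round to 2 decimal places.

-0.68

At P_x = 43, Q = 149.7194.
dQ/dP_x = −31/(2√P_x) = −31/(2·6.5574).
Point elasticity E = (dQ/dP_x)·(P_x/Q) = -2.3637 × 43/149.7194 ≈ -0.68.
|E| < 1, so demand is inelastic at this price.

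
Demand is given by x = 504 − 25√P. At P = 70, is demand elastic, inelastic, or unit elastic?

inelastic

At P = 70, x = 294.835.
dx/dP = −25/(2√P) = −25/(2·8.3666).
Point elasticity E = (dx/dP)·(P/x) = -1.494 × 70/294.835 ≈ -0.355.
|E| ≈ 0.355 < 1, so demand is inelastic.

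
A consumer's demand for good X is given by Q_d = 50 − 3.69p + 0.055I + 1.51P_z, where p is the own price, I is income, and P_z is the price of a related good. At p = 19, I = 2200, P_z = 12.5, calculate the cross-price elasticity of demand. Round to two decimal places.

0.16

At the given point, Q_d = 50 − 3.69(19) + 0.055(2200) + 1.51(12.5) = 50 − 70.11 + 121 + 18.875 = 119.765.
∂Q_d/∂P_z = +1.51, so E_xy = 1.51·(12.5/119.765) ≈ 0.16.
E_xy > 0: the goods are substitutes.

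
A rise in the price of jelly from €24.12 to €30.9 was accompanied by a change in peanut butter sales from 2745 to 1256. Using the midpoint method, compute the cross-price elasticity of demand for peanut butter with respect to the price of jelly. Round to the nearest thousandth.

%ΔQ_x = (1256 − 2745)/[(2745+1256)/2] = -1489/2000.5 ≈ -0.7443.
%ΔP_y = (30.9 − 24.12)/[(24.12+30.9)/2] ≈ 0.2465.
E_xy = -0.7443/0.2465 ≈ -3.020.
E_xy < 0, so peanut butter and jelly are complements.

-3.020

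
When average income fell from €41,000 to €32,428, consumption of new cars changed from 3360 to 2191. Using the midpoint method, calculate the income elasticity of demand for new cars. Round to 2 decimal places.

%ΔQ = (2191 − 3360)/[(3360+2191)/2] = -1169/2775.5 ≈ -0.4212.
%ΔI = (32,428 − 41,000)/[(41,000+32,428)/2] = -8572/36714 ≈ -0.2335.
E_I = %ΔQ/%ΔI ≈ 1.80.
E_I > 1: normal good (luxury).

1.80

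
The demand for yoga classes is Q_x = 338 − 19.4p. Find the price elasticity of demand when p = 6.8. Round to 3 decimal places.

-0.640

At p = 6.8, Q_x = 206.08.
dQ_x/dp = −19.4.
Point elasticity E = (dQ_x/dp)·(p/Q_x) = -19.4 × 6.8/206.08 ≈ -0.640.
|E| < 1, so demand is inelastic at this price.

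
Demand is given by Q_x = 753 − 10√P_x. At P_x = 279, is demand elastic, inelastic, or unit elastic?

At P_x = 279, Q_x = 585.9671.
dQ_x/dP_x = −10/(2√P_x) = −10/(2·16.7033).
Point elasticity E = (dQ_x/dP_x)·(P_x/Q_x) = -0.2993 × 279/585.9671 ≈ -0.143.
|E| ≈ 0.143 < 1, so demand is inelastic.

inelastic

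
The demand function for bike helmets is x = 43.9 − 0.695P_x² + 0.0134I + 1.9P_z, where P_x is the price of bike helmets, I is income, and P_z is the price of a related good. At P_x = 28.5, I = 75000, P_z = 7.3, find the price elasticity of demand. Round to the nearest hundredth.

-2.27

Substituting, x = 43.9 − 0.695(28.5)² + 0.0134(75000) + 1.9(7.3) = 43.9 − 564.5138 + 1005 + 13.87 = 498.2563.
∂x/∂P_x = −2·0.695·P_x = -39.615, so E_p = -39.615·(28.5/498.2563) ≈ -2.27.
|E_p| > 1: demand is elastic.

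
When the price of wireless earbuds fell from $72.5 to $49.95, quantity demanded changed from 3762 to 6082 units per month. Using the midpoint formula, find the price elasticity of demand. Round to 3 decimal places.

-1.280

%Δq = (6082 − 3762)/[(3762 + 6082)/2] = 2320/4922 ≈ 0.4714.
%ΔP = (49.95 − 72.5)/[(72.5 + 49.95)/2] = -22.55/61.225 ≈ -0.3683.
Arc elasticity E = %Δq/%ΔP ≈ 0.4714/-0.3683 ≈ -1.280.
|E| > 1: demand is elastic over this range.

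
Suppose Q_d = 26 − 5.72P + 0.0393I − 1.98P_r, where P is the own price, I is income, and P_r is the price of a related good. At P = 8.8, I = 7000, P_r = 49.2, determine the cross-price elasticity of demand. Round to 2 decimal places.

Evaluating quantity at (P, I, P_r) gives Q_d = 26 − 5.72(8.8) + 0.0393(7000) − 1.98(49.2) = 26 − 50.336 + 275.1 − 97.416 = 153.348.
∂Q_d/∂P_r = −1.98, so E_xy = -1.98·(49.2/153.348) ≈ -0.64.
E_xy < 0: the goods are complements.

-0.64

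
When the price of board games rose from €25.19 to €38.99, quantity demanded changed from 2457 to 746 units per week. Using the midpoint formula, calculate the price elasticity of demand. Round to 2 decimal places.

%ΔQ = (746 − 2457)/[(2457 + 746)/2] = -1711/1601.5 ≈ -1.0684.
%ΔP = (38.99 − 25.19)/[(25.19 + 38.99)/2] = 13.8/32.09 ≈ 0.4300.
Arc elasticity E = %ΔQ/%ΔP ≈ -1.0684/0.4300 ≈ -2.48.
|E| > 1: demand is elastic over this range.

-2.48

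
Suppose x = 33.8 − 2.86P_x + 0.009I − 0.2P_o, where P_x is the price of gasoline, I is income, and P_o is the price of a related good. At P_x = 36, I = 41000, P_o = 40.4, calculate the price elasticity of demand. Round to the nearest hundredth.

Evaluating quantity at (P_x, I, P_o) gives x = 33.8 − 2.86(36) + 0.009(41000) − 0.2(40.4) = 33.8 − 102.96 + 369 − 8.08 = 291.76.
∂x/∂P_x = −2.86, so E_p = (−2.86)·(36/291.76) ≈ -0.35.
|E_p| < 1: demand is inelastic.

-0.35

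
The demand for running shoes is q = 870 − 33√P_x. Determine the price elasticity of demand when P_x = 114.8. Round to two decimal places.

At P_x = 114.8, q = 516.4223.
dq/dP_x = −33/(2√P_x) = −33/(2·10.7145).
Point elasticity E = (dq/dP_x)·(P_x/q) = -1.54 × 114.8/516.4223 ≈ -0.34.
|E| < 1, so demand is inelastic at this price.

-0.34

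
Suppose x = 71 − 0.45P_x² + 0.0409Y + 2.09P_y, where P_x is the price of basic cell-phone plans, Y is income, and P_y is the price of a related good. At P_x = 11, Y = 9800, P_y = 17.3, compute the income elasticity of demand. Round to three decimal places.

At the given point, x = 71 − 0.45(11)² + 0.0409(9800) + 2.09(17.3) = 71 − 54.45 + 400.82 + 36.157 = 453.527.
∂x/∂Y = +0.0409, so E_I = 0.0409·(9800/453.527) ≈ 0.884.
E_I ∈ (0,1): normal good (necessity).

0.884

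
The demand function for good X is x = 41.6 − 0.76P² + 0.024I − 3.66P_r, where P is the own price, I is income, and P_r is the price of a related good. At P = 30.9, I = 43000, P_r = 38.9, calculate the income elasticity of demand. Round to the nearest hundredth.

5.02

At the given point, x = 41.6 − 0.76(30.9)² + 0.024(43000) − 3.66(38.9) = 41.6 − 725.6556 + 1032 − 142.374 = 205.5704.
∂x/∂I = +0.024, so E_I = 0.024·(43000/205.5704) ≈ 5.02.
E_I > 1: normal good (luxury).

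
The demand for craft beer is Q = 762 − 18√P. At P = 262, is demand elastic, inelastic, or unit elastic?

At P = 262, Q = 470.6445.
dQ/dP = −18/(2√P) = −18/(2·16.1864).
Point elasticity E = (dQ/dP)·(P/Q) = -0.556 × 262/470.6445 ≈ -0.310.
|E| ≈ 0.310 < 1, so demand is inelastic.

inelastic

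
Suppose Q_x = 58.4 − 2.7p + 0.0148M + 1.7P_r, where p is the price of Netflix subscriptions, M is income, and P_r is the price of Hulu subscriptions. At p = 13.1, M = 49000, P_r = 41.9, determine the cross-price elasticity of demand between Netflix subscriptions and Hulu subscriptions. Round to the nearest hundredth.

At the given point, Q_x = 58.4 − 2.7(13.1) + 0.0148(49000) + 1.7(41.9) = 58.4 − 35.37 + 725.2 + 71.23 = 819.46.
∂Q_x/∂P_r = +1.7, so E_xy = 1.7·(41.9/819.46) ≈ 0.09.
E_xy > 0: the goods are substitutes.

0.09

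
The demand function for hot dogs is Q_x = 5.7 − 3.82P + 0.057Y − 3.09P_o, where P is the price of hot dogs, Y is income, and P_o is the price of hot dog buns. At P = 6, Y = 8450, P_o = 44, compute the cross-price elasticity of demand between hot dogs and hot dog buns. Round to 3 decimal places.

Evaluating quantity at (P, Y, P_o) gives Q_x = 5.7 − 3.82(6) + 0.057(8450) − 3.09(44) = 5.7 − 22.92 + 481.65 − 135.96 = 328.47.
∂Q_x/∂P_o = −3.09, so E_xy = -3.09·(44/328.47) ≈ -0.414.
E_xy < 0: the goods are complements.

-0.414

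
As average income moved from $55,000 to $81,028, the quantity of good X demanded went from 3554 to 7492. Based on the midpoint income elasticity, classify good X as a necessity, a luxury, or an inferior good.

luxury

%ΔQ = (7492 − 3554)/[(3554+7492)/2] = 3938/5523 ≈ 0.7130.
%ΔM = (81,028 − 55,000)/[(55,000+81,028)/2] = 26028/68014 ≈ 0.3827.
E_I = %ΔQ/%ΔM ≈ 1.863.
E_I > 1: normal good (luxury).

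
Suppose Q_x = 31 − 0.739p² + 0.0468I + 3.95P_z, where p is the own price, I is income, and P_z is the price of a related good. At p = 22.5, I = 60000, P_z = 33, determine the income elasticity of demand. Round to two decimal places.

First evaluate Q_x: 31 − 0.739(22.5)² + 0.0468(60000) + 3.95(33) = 31 − 374.1188 + 2808 + 130.35 = 2595.2313.
∂Q_x/∂I = +0.0468, so E_I = 0.0468·(60000/2595.2313) ≈ 1.08.
E_I > 1: normal good (luxury).

1.08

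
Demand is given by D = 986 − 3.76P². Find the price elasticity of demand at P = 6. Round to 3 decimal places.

-0.318

At P = 6, D = 850.64.
dD/dP = −2·3.76·P = −45.12.
Point elasticity E = (dD/dP)·(P/D) = -45.12 × 6/850.64 ≈ -0.318.
|E| < 1, so demand is inelastic at this price.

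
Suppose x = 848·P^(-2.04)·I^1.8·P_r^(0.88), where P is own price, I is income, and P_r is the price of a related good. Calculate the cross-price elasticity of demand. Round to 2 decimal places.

0.88

For a Cobb–Douglas (constant-elasticity) form x = A·P_r^α·…, the elasticity with respect to P_r equals the exponent α at every point.
Here the exponent on P_r is 0.88, so the cross-price elasticity of demand is 0.88.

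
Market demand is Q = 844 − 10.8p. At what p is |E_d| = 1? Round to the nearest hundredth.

For linear demand Q = a − bp, E = −bp/(a − bp). |E| = 1 ⇒ bp = a − bp ⇒ p = a/(2b).
p = 844/(2·10.8) ≈ 39.07.

39.07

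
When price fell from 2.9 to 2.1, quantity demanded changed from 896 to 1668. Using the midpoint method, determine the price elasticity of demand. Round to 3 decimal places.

-1.882

%ΔQ = (1668 − 896)/[(896 + 1668)/2] = 772/1282 ≈ 0.6022.
%ΔP = (2.1 − 2.9)/[(2.9 + 2.1)/2] = -0.8/2.5 ≈ -0.3200.
Arc elasticity E = %ΔQ/%ΔP ≈ 0.6022/-0.3200 ≈ -1.882.
|E| > 1: demand is elastic over this range.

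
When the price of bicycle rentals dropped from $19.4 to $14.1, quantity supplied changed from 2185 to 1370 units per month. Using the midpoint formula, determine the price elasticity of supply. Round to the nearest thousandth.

1.449

%Δq = (1370 − 2185)/[(2185 + 1370)/2] = -815/1777.5 ≈ -0.4585.
%ΔP = (14.1 − 19.4)/[(19.4 + 14.1)/2] = -5.3/16.75 ≈ -0.3164.
Arc elasticity E = %Δq/%ΔP ≈ -0.4585/-0.3164 ≈ 1.449.
|E| > 1: supply is elastic over this range.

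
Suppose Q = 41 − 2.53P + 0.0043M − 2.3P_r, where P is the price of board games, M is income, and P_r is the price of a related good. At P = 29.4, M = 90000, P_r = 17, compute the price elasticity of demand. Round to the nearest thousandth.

At the given point, Q = 41 − 2.53(29.4) + 0.0043(90000) − 2.3(17) = 41 − 74.382 + 387 − 39.1 = 314.518.
∂Q/∂P = −2.53, so E_p = (−2.53)·(29.4/314.518) ≈ -0.236.
|E_p| < 1: demand is inelastic.

-0.236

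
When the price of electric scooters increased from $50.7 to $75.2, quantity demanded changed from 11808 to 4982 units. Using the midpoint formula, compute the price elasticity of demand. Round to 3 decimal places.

-2.089

%ΔQ = (4982 − 11808)/[(11808 + 4982)/2] = -6826/8395 ≈ -0.8131.
%Δp = (75.2 − 50.7)/[(50.7 + 75.2)/2] = 24.5/62.95 ≈ 0.3892.
Arc elasticity E = %ΔQ/%Δp ≈ -0.8131/0.3892 ≈ -2.089.
|E| > 1: demand is elastic over this range.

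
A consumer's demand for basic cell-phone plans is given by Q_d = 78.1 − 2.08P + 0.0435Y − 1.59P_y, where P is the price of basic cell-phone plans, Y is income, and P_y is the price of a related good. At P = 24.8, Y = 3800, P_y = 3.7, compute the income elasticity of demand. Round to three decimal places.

0.889

Q_d = 78.1 − 2.08(24.8) + 0.0435(3800) − 1.59(3.7) = 78.1 − 51.584 + 165.3 − 5.883 = 185.933.
∂Q_d/∂Y = +0.0435, so E_I = 0.0435·(3800/185.933) ≈ 0.889.
E_I ∈ (0,1): normal good (necessity).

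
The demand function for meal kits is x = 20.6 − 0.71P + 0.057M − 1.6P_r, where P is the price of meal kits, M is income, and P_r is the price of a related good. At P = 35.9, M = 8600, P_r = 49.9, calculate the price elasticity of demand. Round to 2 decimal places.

-0.06

At the given point, x = 20.6 − 0.71(35.9) + 0.057(8600) − 1.6(49.9) = 20.6 − 25.489 + 490.2 − 79.84 = 405.471.
∂x/∂P = −0.71, so E_p = (−0.71)·(35.9/405.471) ≈ -0.06.
|E_p| < 1: demand is inelastic.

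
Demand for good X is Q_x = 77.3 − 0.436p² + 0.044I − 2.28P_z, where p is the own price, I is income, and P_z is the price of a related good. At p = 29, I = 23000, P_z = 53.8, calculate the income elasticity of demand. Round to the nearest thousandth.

First evaluate Q_x: 77.3 − 0.436(29)² + 0.044(23000) − 2.28(53.8) = 77.3 − 366.676 + 1012 − 122.664 = 599.96.
∂Q_x/∂I = +0.044, so E_I = 0.044·(23000/599.96) ≈ 1.687.
E_I > 1: normal good (luxury).

1.687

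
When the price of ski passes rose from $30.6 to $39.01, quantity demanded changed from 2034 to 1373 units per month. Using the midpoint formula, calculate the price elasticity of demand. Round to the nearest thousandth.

-1.606

%ΔQ = (1373 − 2034)/[(2034 + 1373)/2] = -661/1703.5 ≈ -0.3880.
%ΔP = (39.01 − 30.6)/[(30.6 + 39.01)/2] = 8.41/34.805 ≈ 0.2416.
Arc elasticity E = %ΔQ/%ΔP ≈ -0.3880/0.2416 ≈ -1.606.
|E| > 1: demand is elastic over this range.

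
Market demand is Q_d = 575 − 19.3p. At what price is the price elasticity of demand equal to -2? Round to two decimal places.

19.86

Set −bp/(a − bp) = −2 ⇒ bp = 2(a − bp) ⇒ bp(1+2) = 2·a.
p = 2·575/(19.3·3) ≈ 19.86.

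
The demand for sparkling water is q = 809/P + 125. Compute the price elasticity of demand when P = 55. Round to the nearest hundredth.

At P = 55, q = 139.7091.
dq/dP = −809/P² = −0.2674.
Point elasticity E = (dq/dP)·(P/q) = -0.2674 × 55/139.7091 ≈ -0.11.
|E| < 1, so demand is inelastic at this price.

-0.11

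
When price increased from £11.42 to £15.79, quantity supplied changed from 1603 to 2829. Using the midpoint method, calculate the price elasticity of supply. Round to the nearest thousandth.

1.722

%Δq = (2829 − 1603)/[(1603 + 2829)/2] = 1226/2216 ≈ 0.5532.
%Δp = (15.79 − 11.42)/[(11.42 + 15.79)/2] = 4.37/13.605 ≈ 0.3212.
Arc elasticity E = %Δq/%Δp ≈ 0.5532/0.3212 ≈ 1.722.
|E| > 1: supply is elastic over this range.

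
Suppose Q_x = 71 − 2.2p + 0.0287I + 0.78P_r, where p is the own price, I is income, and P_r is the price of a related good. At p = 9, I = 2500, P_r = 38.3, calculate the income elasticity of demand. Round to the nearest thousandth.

First evaluate Q_x: 71 − 2.2(9) + 0.0287(2500) + 0.78(38.3) = 71 − 19.8 + 71.75 + 29.874 = 152.824.
∂Q_x/∂I = +0.0287, so E_I = 0.0287·(2500/152.824) ≈ 0.469.
E_I ∈ (0,1): normal good (necessity).

0.469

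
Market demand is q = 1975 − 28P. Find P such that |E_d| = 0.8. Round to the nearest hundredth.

31.35

Set −bP/(a − bP) = −0.8 ⇒ bP = 0.8(a − bP) ⇒ bP(1+0.8) = 0.8·a.
P = 0.8·1975/(28·1.8) ≈ 31.35.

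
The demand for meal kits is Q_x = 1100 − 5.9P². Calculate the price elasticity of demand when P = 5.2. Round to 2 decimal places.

At P = 5.2, Q_x = 940.464.
dQ_x/dP = −2·5.9·P = −61.36.
Point elasticity E = (dQ_x/dP)·(P/Q_x) = -61.36 × 5.2/940.464 ≈ -0.34.
|E| < 1, so demand is inelastic at this price.

-0.34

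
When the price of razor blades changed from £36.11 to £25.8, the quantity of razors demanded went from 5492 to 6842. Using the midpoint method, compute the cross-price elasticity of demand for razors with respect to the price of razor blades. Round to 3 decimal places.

-0.657

%ΔQ_x = (6842 − 5492)/[(5492+6842)/2] = 1350/6167 ≈ 0.2189.
%ΔP_y = (25.8 − 36.11)/[(36.11+25.8)/2] ≈ -0.3331.
E_xy = 0.2189/-0.3331 ≈ -0.657.
E_xy < 0, so razors and razor blades are complements.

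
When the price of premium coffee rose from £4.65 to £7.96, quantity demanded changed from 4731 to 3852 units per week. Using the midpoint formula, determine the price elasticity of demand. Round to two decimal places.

-0.39

%ΔQ = (3852 − 4731)/[(4731 + 3852)/2] = -879/4291.5 ≈ -0.2048.
%Δp = (7.96 − 4.65)/[(4.65 + 7.96)/2] = 3.31/6.305 ≈ 0.5250.
Arc elasticity E = %ΔQ/%Δp ≈ -0.2048/0.5250 ≈ -0.39.
|E| < 1: demand is inelastic over this range.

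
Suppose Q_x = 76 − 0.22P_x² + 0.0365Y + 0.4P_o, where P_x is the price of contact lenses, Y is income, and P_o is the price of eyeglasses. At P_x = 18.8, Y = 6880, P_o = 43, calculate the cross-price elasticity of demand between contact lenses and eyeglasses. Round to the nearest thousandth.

0.065

Substituting, Q_x = 76 − 0.22(18.8)² + 0.0365(6880) + 0.4(43) = 76 − 77.7568 + 251.12 + 17.2 = 266.5632.
∂Q_x/∂P_o = +0.4, so E_xy = 0.4·(43/266.5632) ≈ 0.065.
E_xy > 0: the goods are substitutes.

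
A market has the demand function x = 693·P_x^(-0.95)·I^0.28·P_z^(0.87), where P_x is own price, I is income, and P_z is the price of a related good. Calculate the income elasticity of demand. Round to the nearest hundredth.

0.28

For a Cobb–Douglas (constant-elasticity) form x = A·I^α·…, the elasticity with respect to I equals the exponent α at every point.
Here the exponent on I is 0.28, so the income elasticity of demand is 0.28.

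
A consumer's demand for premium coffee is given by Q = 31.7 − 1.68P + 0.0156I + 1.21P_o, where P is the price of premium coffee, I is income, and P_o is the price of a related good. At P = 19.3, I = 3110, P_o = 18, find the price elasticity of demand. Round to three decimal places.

-0.466

Q = 31.7 − 1.68(19.3) + 0.0156(3110) + 1.21(18) = 31.7 − 32.424 + 48.516 + 21.78 = 69.572.
∂Q/∂P = −1.68, so E_p = (−1.68)·(19.3/69.572) ≈ -0.466.
|E_p| < 1: demand is inelastic.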